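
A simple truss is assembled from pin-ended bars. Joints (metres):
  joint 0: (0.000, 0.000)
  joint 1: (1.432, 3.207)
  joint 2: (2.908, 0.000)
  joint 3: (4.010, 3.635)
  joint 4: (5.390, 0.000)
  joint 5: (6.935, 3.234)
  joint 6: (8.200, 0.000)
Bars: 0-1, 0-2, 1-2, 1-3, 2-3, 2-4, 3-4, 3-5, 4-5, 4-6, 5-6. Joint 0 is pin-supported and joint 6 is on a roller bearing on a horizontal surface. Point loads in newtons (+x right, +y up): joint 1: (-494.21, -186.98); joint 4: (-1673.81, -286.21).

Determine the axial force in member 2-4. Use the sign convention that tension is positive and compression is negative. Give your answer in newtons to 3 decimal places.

N=7 nodes, M=11 members, R=3 reactions → 2N=14, M+R=14
member 0 (0-1): L=3.5122, (cx,cy)=(0.4077,0.9131)
member 1 (0-2): L=2.9080, (cx,cy)=(1.0000,0.0000)
member 2 (1-2): L=3.5304, (cx,cy)=(0.4181,-0.9084)
member 3 (1-3): L=2.6133, (cx,cy)=(0.9865,0.1638)
member 4 (2-3): L=3.7984, (cx,cy)=(0.2901,0.9570)
member 5 (2-4): L=2.4820, (cx,cy)=(1.0000,0.0000)
member 6 (3-4): L=3.8881, (cx,cy)=(0.3549,-0.9349)
member 7 (3-5): L=2.9524, (cx,cy)=(0.9907,-0.1358)
member 8 (4-5): L=3.5841, (cx,cy)=(0.4311,0.9023)
member 9 (4-6): L=2.8100, (cx,cy)=(1.0000,0.0000)
member 10 (5-6): L=3.4726, (cx,cy)=(0.3643,-0.9313)
solve A·x = −loads:
  F[0-1] = -488.1040 N (compression)
  F[0-2] = -1969.0088 N (compression)
  F[1-2] = +314.7003 N (tension)
  F[1-3] = +165.8661 N (tension)
  F[2-3] = -298.7242 N (compression)
  F[2-4] = -1750.7693 N (compression)
  F[3-4] = +280.0154 N (tension)
  F[3-5] = -22.6351 N (compression)
  F[4-5] = +27.0693 N (tension)
  F[4-6] = +10.7566 N (tension)
  F[5-6] = -29.5284 N (compression)
  Rx@0 = +2168.0200 N
  Ry@0 = +445.6905 N
  Ry@6 = +27.4995 N

-1750.769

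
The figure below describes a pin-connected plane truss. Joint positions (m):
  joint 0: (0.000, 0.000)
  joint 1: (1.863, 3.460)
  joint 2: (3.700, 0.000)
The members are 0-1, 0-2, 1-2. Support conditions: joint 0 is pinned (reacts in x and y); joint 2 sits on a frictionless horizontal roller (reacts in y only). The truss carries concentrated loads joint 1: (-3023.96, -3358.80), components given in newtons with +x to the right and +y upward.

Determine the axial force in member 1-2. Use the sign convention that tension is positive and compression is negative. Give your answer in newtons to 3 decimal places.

N=3 nodes, M=3 members, R=3 reactions → 2N=6, M+R=6
member 0 (0-1): L=3.9297, (cx,cy)=(0.4741,0.8805)
member 1 (0-2): L=3.7000, (cx,cy)=(1.0000,0.0000)
member 2 (1-2): L=3.9174, (cx,cy)=(0.4689,-0.8832)
solve A·x = −loads:
  F[0-1] = -5105.6399 N (compression)
  F[0-2] = -603.4545 N (compression)
  F[1-2] = +1286.8721 N (tension)
  Rx@0 = +3023.9600 N
  Ry@0 = +4495.4101 N
  Ry@2 = -1136.6101 N

1286.872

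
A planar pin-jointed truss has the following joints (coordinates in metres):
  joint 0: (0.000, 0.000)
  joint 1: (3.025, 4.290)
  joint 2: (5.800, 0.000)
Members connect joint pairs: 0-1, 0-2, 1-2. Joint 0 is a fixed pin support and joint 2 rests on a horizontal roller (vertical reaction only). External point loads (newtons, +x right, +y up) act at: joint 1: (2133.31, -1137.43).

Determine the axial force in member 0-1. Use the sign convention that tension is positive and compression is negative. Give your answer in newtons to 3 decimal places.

N=3 nodes, M=3 members, R=3 reactions → 2N=6, M+R=6
member 0 (0-1): L=5.2493, (cx,cy)=(0.5763,0.8173)
member 1 (0-2): L=5.8000, (cx,cy)=(1.0000,0.0000)
member 2 (1-2): L=5.1093, (cx,cy)=(0.5431,-0.8396)
solve A·x = −loads:
  F[0-1] = +1264.8542 N (tension)
  F[0-2] = +1404.4103 N (tension)
  F[1-2] = -2585.7740 N (compression)
  Rx@0 = -2133.3100 N
  Ry@0 = -1033.7124 N
  Ry@2 = +2171.1424 N

1264.854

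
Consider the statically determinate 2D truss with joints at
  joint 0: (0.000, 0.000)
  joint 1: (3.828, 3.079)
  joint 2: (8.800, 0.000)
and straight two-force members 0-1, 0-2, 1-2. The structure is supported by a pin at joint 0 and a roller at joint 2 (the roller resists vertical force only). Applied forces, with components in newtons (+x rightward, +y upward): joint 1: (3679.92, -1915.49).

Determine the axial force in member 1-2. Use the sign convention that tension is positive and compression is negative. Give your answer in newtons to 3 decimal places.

N=3 nodes, M=3 members, R=3 reactions → 2N=6, M+R=6
member 0 (0-1): L=4.9126, (cx,cy)=(0.7792,0.6268)
member 1 (0-2): L=8.8000, (cx,cy)=(1.0000,0.0000)
member 2 (1-2): L=5.8482, (cx,cy)=(0.8502,-0.5265)
solve A·x = −loads:
  F[0-1] = +327.5643 N (tension)
  F[0-2] = +3424.6761 N (tension)
  F[1-2] = -4028.1714 N (compression)
  Rx@0 = -3679.9200 N
  Ry@0 = -205.3020 N
  Ry@2 = +2120.7920 N

-4028.171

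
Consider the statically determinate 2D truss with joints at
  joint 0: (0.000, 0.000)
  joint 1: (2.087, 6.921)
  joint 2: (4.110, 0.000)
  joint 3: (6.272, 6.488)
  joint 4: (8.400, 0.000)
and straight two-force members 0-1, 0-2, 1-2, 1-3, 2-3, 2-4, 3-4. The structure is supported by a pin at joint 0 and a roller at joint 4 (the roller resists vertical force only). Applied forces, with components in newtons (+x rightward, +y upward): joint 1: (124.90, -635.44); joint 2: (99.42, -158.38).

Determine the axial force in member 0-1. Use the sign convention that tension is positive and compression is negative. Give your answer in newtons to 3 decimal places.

-475.802

N=5 nodes, M=7 members, R=3 reactions → 2N=10, M+R=10
member 0 (0-1): L=7.2288, (cx,cy)=(0.2887,0.9574)
member 1 (0-2): L=4.1100, (cx,cy)=(1.0000,0.0000)
member 2 (1-2): L=7.2106, (cx,cy)=(0.2806,-0.9598)
member 3 (1-3): L=4.2073, (cx,cy)=(0.9947,-0.1029)
member 4 (2-3): L=6.8387, (cx,cy)=(0.3161,0.9487)
member 5 (2-4): L=4.2900, (cx,cy)=(1.0000,0.0000)
member 6 (3-4): L=6.8281, (cx,cy)=(0.3117,-0.9502)
solve A·x = −loads:
  F[0-1] = -475.8023 N (compression)
  F[0-2] = +361.6868 N (tension)
  F[1-2] = -164.1185 N (compression)
  F[1-3] = -217.3761 N (compression)
  F[2-3] = +332.9849 N (tension)
  F[2-4] = +110.9520 N (tension)
  F[3-4] = -356.0092 N (compression)
  Rx@0 = -224.3200 N
  Ry@0 = +455.5417 N
  Ry@4 = +338.2783 N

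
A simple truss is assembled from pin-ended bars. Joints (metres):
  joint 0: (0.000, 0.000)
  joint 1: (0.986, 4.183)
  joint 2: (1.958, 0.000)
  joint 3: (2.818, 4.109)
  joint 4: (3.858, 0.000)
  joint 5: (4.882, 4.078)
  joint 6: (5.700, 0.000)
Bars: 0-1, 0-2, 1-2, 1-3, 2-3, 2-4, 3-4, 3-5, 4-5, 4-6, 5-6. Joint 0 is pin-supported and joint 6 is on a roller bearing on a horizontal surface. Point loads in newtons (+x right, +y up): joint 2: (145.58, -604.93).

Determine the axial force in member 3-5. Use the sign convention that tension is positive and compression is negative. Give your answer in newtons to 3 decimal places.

N=7 nodes, M=11 members, R=3 reactions → 2N=14, M+R=14
member 0 (0-1): L=4.2976, (cx,cy)=(0.2294,0.9733)
member 1 (0-2): L=1.9580, (cx,cy)=(1.0000,0.0000)
member 2 (1-2): L=4.2944, (cx,cy)=(0.2263,-0.9740)
member 3 (1-3): L=1.8335, (cx,cy)=(0.9992,-0.0404)
member 4 (2-3): L=4.1980, (cx,cy)=(0.2049,0.9788)
member 5 (2-4): L=1.9000, (cx,cy)=(1.0000,0.0000)
member 6 (3-4): L=4.2386, (cx,cy)=(0.2454,-0.9694)
member 7 (3-5): L=2.0642, (cx,cy)=(0.9999,-0.0150)
member 8 (4-5): L=4.2046, (cx,cy)=(0.2435,0.9699)
member 9 (4-6): L=1.8420, (cx,cy)=(1.0000,0.0000)
member 10 (5-6): L=4.1592, (cx,cy)=(0.1967,-0.9805)
solve A·x = −loads:
  F[0-1] = -408.0148 N (compression)
  F[0-2] = +239.1902 N (tension)
  F[1-2] = +415.4937 N (tension)
  F[1-3] = -187.8056 N (compression)
  F[2-3] = +204.5572 N (tension)
  F[2-4] = +145.7474 N (tension)
  F[3-4] = -212.9026 N (compression)
  F[3-5] = -93.5189 N (compression)
  F[4-5] = +212.8018 N (tension)
  F[4-6] = +41.6820 N (tension)
  F[5-6] = -211.9380 N (compression)
  Rx@0 = -145.5800 N
  Ry@0 = +397.1312 N
  Ry@6 = +207.7988 N

-93.519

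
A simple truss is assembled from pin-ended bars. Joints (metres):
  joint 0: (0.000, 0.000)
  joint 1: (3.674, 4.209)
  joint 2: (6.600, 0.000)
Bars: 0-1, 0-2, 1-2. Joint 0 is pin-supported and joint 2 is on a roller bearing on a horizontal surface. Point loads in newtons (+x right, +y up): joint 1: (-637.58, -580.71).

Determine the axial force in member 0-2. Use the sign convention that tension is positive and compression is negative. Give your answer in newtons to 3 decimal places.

N=3 nodes, M=3 members, R=3 reactions → 2N=6, M+R=6
member 0 (0-1): L=5.5869, (cx,cy)=(0.6576,0.7534)
member 1 (0-2): L=6.6000, (cx,cy)=(1.0000,0.0000)
member 2 (1-2): L=5.1261, (cx,cy)=(0.5708,-0.8211)
solve A·x = −loads:
  F[0-1] = -881.4475 N (compression)
  F[0-2] = -57.9362 N (compression)
  F[1-2] = +101.4998 N (tension)
  Rx@0 = +637.5800 N
  Ry@0 = +664.0503 N
  Ry@2 = -83.3403 N

-57.936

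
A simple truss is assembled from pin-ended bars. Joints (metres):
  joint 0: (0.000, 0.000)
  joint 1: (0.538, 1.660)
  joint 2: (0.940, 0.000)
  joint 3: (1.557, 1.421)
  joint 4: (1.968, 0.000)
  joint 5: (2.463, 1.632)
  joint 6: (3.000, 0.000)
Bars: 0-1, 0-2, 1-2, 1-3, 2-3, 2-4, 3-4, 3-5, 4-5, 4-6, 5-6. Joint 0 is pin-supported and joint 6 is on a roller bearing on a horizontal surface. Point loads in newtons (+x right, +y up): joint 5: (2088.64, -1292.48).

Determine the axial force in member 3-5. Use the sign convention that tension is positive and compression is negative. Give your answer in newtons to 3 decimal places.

N=7 nodes, M=11 members, R=3 reactions → 2N=14, M+R=14
member 0 (0-1): L=1.7450, (cx,cy)=(0.3083,0.9513)
member 1 (0-2): L=0.9400, (cx,cy)=(1.0000,0.0000)
member 2 (1-2): L=1.7080, (cx,cy)=(0.2354,-0.9719)
member 3 (1-3): L=1.0467, (cx,cy)=(0.9736,-0.2283)
member 4 (2-3): L=1.5492, (cx,cy)=(0.3983,0.9173)
member 5 (2-4): L=1.0280, (cx,cy)=(1.0000,0.0000)
member 6 (3-4): L=1.4792, (cx,cy)=(0.2778,-0.9606)
member 7 (3-5): L=0.9302, (cx,cy)=(0.9739,0.2268)
member 8 (4-5): L=1.7054, (cx,cy)=(0.2903,0.9570)
member 9 (4-6): L=1.0320, (cx,cy)=(1.0000,0.0000)
member 10 (5-6): L=1.7181, (cx,cy)=(0.3126,-0.9499)
solve A·x = −loads:
  F[0-1] = +951.2027 N (tension)
  F[0-2] = +1795.3761 N (tension)
  F[1-2] = -1062.1204 N (compression)
  F[1-3] = +557.9925 N (tension)
  F[2-3] = +1125.3915 N (tension)
  F[2-4] = +1097.1715 N (tension)
  F[3-4] = -657.3092 N (compression)
  F[3-5] = +1205.5187 N (tension)
  F[4-5] = +659.8339 N (tension)
  F[4-6] = +723.0239 N (tension)
  F[5-6] = -2313.2432 N (compression)
  Rx@0 = -2088.6400 N
  Ry@0 = -904.8662 N
  Ry@6 = +2197.3462 N

1205.519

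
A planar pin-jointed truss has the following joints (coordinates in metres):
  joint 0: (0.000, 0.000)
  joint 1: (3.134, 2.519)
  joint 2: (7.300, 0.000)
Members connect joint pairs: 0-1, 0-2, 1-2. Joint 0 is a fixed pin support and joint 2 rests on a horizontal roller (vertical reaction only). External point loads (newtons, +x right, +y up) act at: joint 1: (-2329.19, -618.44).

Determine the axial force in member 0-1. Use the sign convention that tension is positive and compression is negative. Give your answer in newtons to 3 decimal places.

-1846.283

N=3 nodes, M=3 members, R=3 reactions → 2N=6, M+R=6
member 0 (0-1): L=4.0209, (cx,cy)=(0.7794,0.6265)
member 1 (0-2): L=7.3000, (cx,cy)=(1.0000,0.0000)
member 2 (1-2): L=4.8684, (cx,cy)=(0.8557,-0.5174)
solve A·x = −loads:
  F[0-1] = -1846.2827 N (compression)
  F[0-2] = -890.1323 N (compression)
  F[1-2] = +1040.2024 N (tension)
  Rx@0 = +2329.1900 N
  Ry@0 = +1156.6645 N
  Ry@2 = -538.2245 N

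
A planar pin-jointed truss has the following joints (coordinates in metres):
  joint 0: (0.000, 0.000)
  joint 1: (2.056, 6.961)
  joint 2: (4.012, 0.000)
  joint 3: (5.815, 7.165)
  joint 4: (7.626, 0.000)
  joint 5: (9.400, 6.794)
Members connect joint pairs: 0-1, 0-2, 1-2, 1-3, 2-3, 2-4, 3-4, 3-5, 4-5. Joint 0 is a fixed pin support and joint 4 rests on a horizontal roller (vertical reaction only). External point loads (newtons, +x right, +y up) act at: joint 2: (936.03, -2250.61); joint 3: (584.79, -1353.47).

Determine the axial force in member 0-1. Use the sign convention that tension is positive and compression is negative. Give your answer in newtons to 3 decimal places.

N=6 nodes, M=9 members, R=3 reactions → 2N=12, M+R=12
member 0 (0-1): L=7.2583, (cx,cy)=(0.2833,0.9590)
member 1 (0-2): L=4.0120, (cx,cy)=(1.0000,0.0000)
member 2 (1-2): L=7.2306, (cx,cy)=(0.2705,-0.9627)
member 3 (1-3): L=3.7645, (cx,cy)=(0.9985,0.0542)
member 4 (2-3): L=7.3884, (cx,cy)=(0.2440,0.9698)
member 5 (2-4): L=3.6140, (cx,cy)=(1.0000,0.0000)
member 6 (3-4): L=7.3903, (cx,cy)=(0.2451,-0.9695)
member 7 (3-5): L=3.6041, (cx,cy)=(0.9947,-0.1029)
member 8 (4-5): L=7.0218, (cx,cy)=(0.2526,0.9676)
solve A·x = −loads:
  F[0-1] = -874.3667 N (compression)
  F[0-2] = +1768.4954 N (tension)
  F[1-2] = +844.1956 N (tension)
  F[1-3] = -476.7454 N (compression)
  F[2-3] = +1482.7169 N (tension)
  F[2-4] = +699.0044 N (tension)
  F[3-4] = -2852.4966 N (compression)
  F[3-5] = +0.0000 N (tension)
  F[4-5] = -0.0000 N (compression)
  Rx@0 = -1520.8200 N
  Ry@0 = +838.5547 N
  Ry@4 = +2765.5253 N

-874.367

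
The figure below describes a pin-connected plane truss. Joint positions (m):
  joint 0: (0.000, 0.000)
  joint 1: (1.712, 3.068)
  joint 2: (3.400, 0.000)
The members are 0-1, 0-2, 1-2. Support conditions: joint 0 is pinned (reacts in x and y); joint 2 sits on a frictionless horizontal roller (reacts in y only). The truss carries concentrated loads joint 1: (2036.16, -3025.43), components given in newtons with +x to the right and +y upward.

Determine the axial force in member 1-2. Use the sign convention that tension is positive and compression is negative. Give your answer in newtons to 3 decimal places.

-3835.819

N=3 nodes, M=3 members, R=3 reactions → 2N=6, M+R=6
member 0 (0-1): L=3.5133, (cx,cy)=(0.4873,0.8732)
member 1 (0-2): L=3.4000, (cx,cy)=(1.0000,0.0000)
member 2 (1-2): L=3.5017, (cx,cy)=(0.4821,-0.8761)
solve A·x = −loads:
  F[0-1] = +383.9688 N (tension)
  F[0-2] = +1849.0576 N (tension)
  F[1-2] = -3835.8189 N (compression)
  Rx@0 = -2036.1600 N
  Ry@0 = -335.2980 N
  Ry@2 = +3360.7280 N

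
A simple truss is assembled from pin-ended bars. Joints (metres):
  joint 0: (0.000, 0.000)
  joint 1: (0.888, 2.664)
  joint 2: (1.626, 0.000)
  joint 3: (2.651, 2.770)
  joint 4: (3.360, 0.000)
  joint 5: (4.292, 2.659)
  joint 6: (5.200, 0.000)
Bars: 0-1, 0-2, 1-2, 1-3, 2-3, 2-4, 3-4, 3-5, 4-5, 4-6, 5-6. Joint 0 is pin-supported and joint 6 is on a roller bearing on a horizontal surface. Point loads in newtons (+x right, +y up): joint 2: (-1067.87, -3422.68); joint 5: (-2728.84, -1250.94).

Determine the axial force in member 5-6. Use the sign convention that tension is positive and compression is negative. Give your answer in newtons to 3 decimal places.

-747.477

N=7 nodes, M=11 members, R=3 reactions → 2N=14, M+R=14
member 0 (0-1): L=2.8081, (cx,cy)=(0.3162,0.9487)
member 1 (0-2): L=1.6260, (cx,cy)=(1.0000,0.0000)
member 2 (1-2): L=2.7643, (cx,cy)=(0.2670,-0.9637)
member 3 (1-3): L=1.7662, (cx,cy)=(0.9982,0.0600)
member 4 (2-3): L=2.9536, (cx,cy)=(0.3470,0.9379)
member 5 (2-4): L=1.7340, (cx,cy)=(1.0000,0.0000)
member 6 (3-4): L=2.8593, (cx,cy)=(0.2480,-0.9688)
member 7 (3-5): L=1.6447, (cx,cy)=(0.9977,-0.0675)
member 8 (4-5): L=2.8176, (cx,cy)=(0.3308,0.9437)
member 9 (4-6): L=1.8400, (cx,cy)=(1.0000,0.0000)
member 10 (5-6): L=2.8098, (cx,cy)=(0.3232,-0.9463)
solve A·x = −loads:
  F[0-1] = -4180.7941 N (compression)
  F[0-2] = -2474.6268 N (compression)
  F[1-2] = +3967.0693 N (tension)
  F[1-3] = -2385.4802 N (compression)
  F[2-3] = -426.9352 N (compression)
  F[2-4] = -199.4969 N (compression)
  F[3-4] = +750.6942 N (tension)
  F[3-5] = -2721.6926 N (compression)
  F[4-5] = -770.6292 N (compression)
  F[4-6] = +241.5541 N (tension)
  F[5-6] = -747.4767 N (compression)
  Rx@0 = +3796.7100 N
  Ry@0 = +3966.2495 N
  Ry@6 = +707.3705 N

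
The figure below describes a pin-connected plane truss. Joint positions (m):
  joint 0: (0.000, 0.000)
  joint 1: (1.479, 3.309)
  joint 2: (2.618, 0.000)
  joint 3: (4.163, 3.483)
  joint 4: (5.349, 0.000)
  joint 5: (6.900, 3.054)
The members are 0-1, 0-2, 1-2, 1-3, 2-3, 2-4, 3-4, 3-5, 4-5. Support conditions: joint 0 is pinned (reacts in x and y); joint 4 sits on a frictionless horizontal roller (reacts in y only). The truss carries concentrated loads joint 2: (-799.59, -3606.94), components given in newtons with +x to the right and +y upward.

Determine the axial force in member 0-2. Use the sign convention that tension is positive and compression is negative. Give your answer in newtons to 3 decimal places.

N=6 nodes, M=9 members, R=3 reactions → 2N=12, M+R=12
member 0 (0-1): L=3.6245, (cx,cy)=(0.4081,0.9130)
member 1 (0-2): L=2.6180, (cx,cy)=(1.0000,0.0000)
member 2 (1-2): L=3.4995, (cx,cy)=(0.3255,-0.9456)
member 3 (1-3): L=2.6896, (cx,cy)=(0.9979,0.0647)
member 4 (2-3): L=3.8103, (cx,cy)=(0.4055,0.9141)
member 5 (2-4): L=2.7310, (cx,cy)=(1.0000,0.0000)
member 6 (3-4): L=3.6794, (cx,cy)=(0.3223,-0.9466)
member 7 (3-5): L=2.7704, (cx,cy)=(0.9879,-0.1549)
member 8 (4-5): L=3.4253, (cx,cy)=(0.4528,0.8916)
solve A·x = −loads:
  F[0-1] = -2017.1494 N (compression)
  F[0-2] = +23.5229 N (tension)
  F[1-2] = +1849.8985 N (tension)
  F[1-3] = -1428.1931 N (compression)
  F[2-3] = +2032.3352 N (tension)
  F[2-4] = +601.1283 N (tension)
  F[3-4] = -1864.9101 N (compression)
  F[3-5] = -0.0000 N (compression)
  F[4-5] = +0.0000 N (tension)
  Rx@0 = +799.5900 N
  Ry@0 = +1841.5691 N
  Ry@4 = +1765.3709 N

23.523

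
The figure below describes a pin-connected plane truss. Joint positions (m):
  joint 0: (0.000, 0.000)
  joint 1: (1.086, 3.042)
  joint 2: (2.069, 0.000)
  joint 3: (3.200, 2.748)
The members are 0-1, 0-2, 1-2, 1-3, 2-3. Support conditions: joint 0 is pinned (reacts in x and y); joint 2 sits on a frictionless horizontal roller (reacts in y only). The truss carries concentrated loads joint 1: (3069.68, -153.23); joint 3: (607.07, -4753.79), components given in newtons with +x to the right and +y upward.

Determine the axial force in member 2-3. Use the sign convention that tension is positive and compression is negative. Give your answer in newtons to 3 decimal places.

N=4 nodes, M=5 members, R=3 reactions → 2N=8, M+R=8
member 0 (0-1): L=3.2300, (cx,cy)=(0.3362,0.9418)
member 1 (0-2): L=2.0690, (cx,cy)=(1.0000,0.0000)
member 2 (1-2): L=3.1969, (cx,cy)=(0.3075,-0.9516)
member 3 (1-3): L=2.1343, (cx,cy)=(0.9905,-0.1377)
member 4 (2-3): L=2.9716, (cx,cy)=(0.3806,0.9247)
solve A·x = −loads:
  F[0-1] = +8330.3474 N (tension)
  F[0-2] = +875.9313 N (tension)
  F[1-2] = -8760.2566 N (compression)
  F[1-3] = +2448.1420 N (tension)
  F[2-3] = -4776.0036 N (compression)
  Rx@0 = -3676.7500 N
  Ry@0 = -7845.3873 N
  Ry@2 = +12752.4073 N

-4776.004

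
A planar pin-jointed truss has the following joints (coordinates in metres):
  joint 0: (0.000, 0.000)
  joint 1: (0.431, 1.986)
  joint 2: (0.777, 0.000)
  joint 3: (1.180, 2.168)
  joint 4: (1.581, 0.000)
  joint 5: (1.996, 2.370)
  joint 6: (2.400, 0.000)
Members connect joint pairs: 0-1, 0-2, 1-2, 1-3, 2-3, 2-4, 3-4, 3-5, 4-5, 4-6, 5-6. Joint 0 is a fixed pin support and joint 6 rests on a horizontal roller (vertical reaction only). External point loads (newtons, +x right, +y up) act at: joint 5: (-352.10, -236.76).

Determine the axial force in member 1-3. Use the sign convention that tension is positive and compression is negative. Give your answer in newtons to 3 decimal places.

N=7 nodes, M=11 members, R=3 reactions → 2N=14, M+R=14
member 0 (0-1): L=2.0322, (cx,cy)=(0.2121,0.9773)
member 1 (0-2): L=0.7770, (cx,cy)=(1.0000,0.0000)
member 2 (1-2): L=2.0159, (cx,cy)=(0.1716,-0.9852)
member 3 (1-3): L=0.7708, (cx,cy)=(0.9717,0.2361)
member 4 (2-3): L=2.2051, (cx,cy)=(0.1828,0.9832)
member 5 (2-4): L=0.8040, (cx,cy)=(1.0000,0.0000)
member 6 (3-4): L=2.2048, (cx,cy)=(0.1819,-0.9833)
member 7 (3-5): L=0.8406, (cx,cy)=(0.9707,0.2403)
member 8 (4-5): L=2.4061, (cx,cy)=(0.1725,0.9850)
member 9 (4-6): L=0.8190, (cx,cy)=(1.0000,0.0000)
member 10 (5-6): L=2.4042, (cx,cy)=(0.1680,-0.9858)
solve A·x = −loads:
  F[0-1] = -396.5747 N (compression)
  F[0-2] = -267.9935 N (compression)
  F[1-2] = +357.5113 N (tension)
  F[1-3] = -149.7006 N (compression)
  F[2-3] = -358.2394 N (compression)
  F[2-4] = -141.1623 N (compression)
  F[3-4] = +326.0929 N (tension)
  F[3-5] = -278.4042 N (compression)
  F[4-5] = -325.5328 N (compression)
  F[4-6] = -25.7049 N (compression)
  F[5-6] = +152.9685 N (tension)
  Rx@0 = +352.1000 N
  Ry@0 = +387.5534 N
  Ry@6 = -150.7934 N

-149.701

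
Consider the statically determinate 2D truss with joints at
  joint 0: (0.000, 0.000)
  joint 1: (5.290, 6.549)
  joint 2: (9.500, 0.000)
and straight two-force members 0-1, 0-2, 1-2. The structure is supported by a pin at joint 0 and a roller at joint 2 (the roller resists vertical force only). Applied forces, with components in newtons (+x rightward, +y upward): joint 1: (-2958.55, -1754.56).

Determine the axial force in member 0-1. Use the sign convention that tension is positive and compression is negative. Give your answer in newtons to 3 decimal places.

-3621.311

N=3 nodes, M=3 members, R=3 reactions → 2N=6, M+R=6
member 0 (0-1): L=8.4186, (cx,cy)=(0.6284,0.7779)
member 1 (0-2): L=9.5000, (cx,cy)=(1.0000,0.0000)
member 2 (1-2): L=7.7855, (cx,cy)=(0.5408,-0.8412)
solve A·x = −loads:
  F[0-1] = -3621.3111 N (compression)
  F[0-2] = -683.0357 N (compression)
  F[1-2] = +1263.1241 N (tension)
  Rx@0 = +2958.5500 N
  Ry@0 = +2817.0781 N
  Ry@2 = -1062.5181 N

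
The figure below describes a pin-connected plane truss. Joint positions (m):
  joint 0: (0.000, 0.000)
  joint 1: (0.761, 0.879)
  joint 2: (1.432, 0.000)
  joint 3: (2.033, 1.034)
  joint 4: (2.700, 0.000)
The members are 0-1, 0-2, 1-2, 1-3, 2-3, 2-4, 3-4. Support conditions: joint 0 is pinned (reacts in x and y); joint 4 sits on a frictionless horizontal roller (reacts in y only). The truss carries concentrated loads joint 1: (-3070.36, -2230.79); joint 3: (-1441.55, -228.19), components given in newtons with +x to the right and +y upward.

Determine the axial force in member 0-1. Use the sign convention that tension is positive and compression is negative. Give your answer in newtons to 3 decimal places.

N=5 nodes, M=7 members, R=3 reactions → 2N=10, M+R=10
member 0 (0-1): L=1.1627, (cx,cy)=(0.6545,0.7560)
member 1 (0-2): L=1.4320, (cx,cy)=(1.0000,0.0000)
member 2 (1-2): L=1.1058, (cx,cy)=(0.6068,-0.7949)
member 3 (1-3): L=1.2814, (cx,cy)=(0.9927,0.1210)
member 4 (2-3): L=1.1960, (cx,cy)=(0.5025,0.8646)
member 5 (2-4): L=1.2680, (cx,cy)=(1.0000,0.0000)
member 6 (3-4): L=1.2305, (cx,cy)=(0.5421,-0.8403)
solve A·x = −loads:
  F[0-1] = -4245.9216 N (compression)
  F[0-2] = -1732.7951 N (compression)
  F[1-2] = +1167.9674 N (tension)
  F[1-3] = -420.5404 N (compression)
  F[2-3] = -1073.8138 N (compression)
  F[2-4] = -484.4859 N (compression)
  F[3-4] = +893.7678 N (tension)
  Rx@0 = +4511.9100 N
  Ry@0 = +3210.0421 N
  Ry@4 = -751.0621 N

-4245.922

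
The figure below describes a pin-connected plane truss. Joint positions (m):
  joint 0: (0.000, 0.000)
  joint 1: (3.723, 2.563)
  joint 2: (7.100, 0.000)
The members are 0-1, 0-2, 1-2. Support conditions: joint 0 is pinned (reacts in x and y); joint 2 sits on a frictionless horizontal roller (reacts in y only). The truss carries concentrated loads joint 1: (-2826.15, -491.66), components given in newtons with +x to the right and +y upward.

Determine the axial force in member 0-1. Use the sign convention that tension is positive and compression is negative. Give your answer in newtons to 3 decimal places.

-2211.553

N=3 nodes, M=3 members, R=3 reactions → 2N=6, M+R=6
member 0 (0-1): L=4.5199, (cx,cy)=(0.8237,0.5670)
member 1 (0-2): L=7.1000, (cx,cy)=(1.0000,0.0000)
member 2 (1-2): L=4.2395, (cx,cy)=(0.7966,-0.6046)
solve A·x = −loads:
  F[0-1] = -2211.5531 N (compression)
  F[0-2] = -1004.5231 N (compression)
  F[1-2] = +1261.0733 N (tension)
  Rx@0 = +2826.1500 N
  Ry@0 = +1254.0505 N
  Ry@2 = -762.3905 N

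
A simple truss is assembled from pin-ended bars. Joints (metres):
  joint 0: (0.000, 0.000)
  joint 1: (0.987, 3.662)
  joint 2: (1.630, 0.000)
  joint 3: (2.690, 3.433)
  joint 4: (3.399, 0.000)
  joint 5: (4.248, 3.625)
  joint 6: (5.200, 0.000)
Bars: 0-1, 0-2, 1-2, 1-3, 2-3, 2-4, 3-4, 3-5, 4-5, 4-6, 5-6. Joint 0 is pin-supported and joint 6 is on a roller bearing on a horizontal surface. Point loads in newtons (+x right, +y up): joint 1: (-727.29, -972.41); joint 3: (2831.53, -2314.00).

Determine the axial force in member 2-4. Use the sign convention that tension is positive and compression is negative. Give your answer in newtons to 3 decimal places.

2002.440

N=7 nodes, M=11 members, R=3 reactions → 2N=14, M+R=14
member 0 (0-1): L=3.7927, (cx,cy)=(0.2602,0.9655)
member 1 (0-2): L=1.6300, (cx,cy)=(1.0000,0.0000)
member 2 (1-2): L=3.7180, (cx,cy)=(0.1729,-0.9849)
member 3 (1-3): L=1.7183, (cx,cy)=(0.9911,-0.1333)
member 4 (2-3): L=3.5929, (cx,cy)=(0.2950,0.9555)
member 5 (2-4): L=1.7690, (cx,cy)=(1.0000,0.0000)
member 6 (3-4): L=3.5054, (cx,cy)=(0.2023,-0.9793)
member 7 (3-5): L=1.5698, (cx,cy)=(0.9925,0.1223)
member 8 (4-5): L=3.7231, (cx,cy)=(0.2280,0.9737)
member 9 (4-6): L=1.8010, (cx,cy)=(1.0000,0.0000)
member 10 (5-6): L=3.7479, (cx,cy)=(0.2540,-0.9672)
solve A·x = −loads:
  F[0-1] = -567.1565 N (compression)
  F[0-2] = +2251.8358 N (tension)
  F[1-2] = -522.7804 N (compression)
  F[1-3] = +676.1358 N (tension)
  F[2-3] = +538.8894 N (tension)
  F[2-4] = +2002.4399 N (tension)
  F[3-4] = -2972.9082 N (compression)
  F[3-5] = -1411.7491 N (compression)
  F[4-5] = +2990.2509 N (tension)
  F[4-6] = +719.2643 N (tension)
  F[5-6] = -2831.6674 N (compression)
  Rx@0 = -2104.2400 N
  Ry@0 = +547.6148 N
  Ry@6 = +2738.7952 N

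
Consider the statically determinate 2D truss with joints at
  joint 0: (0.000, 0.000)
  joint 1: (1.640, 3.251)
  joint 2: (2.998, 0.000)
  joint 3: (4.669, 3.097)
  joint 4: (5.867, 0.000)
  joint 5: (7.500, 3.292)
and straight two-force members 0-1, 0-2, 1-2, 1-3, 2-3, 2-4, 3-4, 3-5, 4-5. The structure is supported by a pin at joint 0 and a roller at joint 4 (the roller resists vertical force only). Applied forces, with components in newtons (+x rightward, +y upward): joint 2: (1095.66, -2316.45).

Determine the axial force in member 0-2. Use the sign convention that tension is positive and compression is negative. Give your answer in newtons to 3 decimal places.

N=6 nodes, M=9 members, R=3 reactions → 2N=12, M+R=12
member 0 (0-1): L=3.6412, (cx,cy)=(0.4504,0.8928)
member 1 (0-2): L=2.9980, (cx,cy)=(1.0000,0.0000)
member 2 (1-2): L=3.5232, (cx,cy)=(0.3854,-0.9227)
member 3 (1-3): L=3.0329, (cx,cy)=(0.9987,-0.0508)
member 4 (2-3): L=3.5190, (cx,cy)=(0.4748,0.8801)
member 5 (2-4): L=2.8690, (cx,cy)=(1.0000,0.0000)
member 6 (3-4): L=3.3206, (cx,cy)=(0.3608,-0.9327)
member 7 (3-5): L=2.8377, (cx,cy)=(0.9976,0.0687)
member 8 (4-5): L=3.6748, (cx,cy)=(0.4444,0.8958)
solve A·x = −loads:
  F[0-1] = -1268.7302 N (compression)
  F[0-2] = +1667.0916 N (tension)
  F[1-2] = +1286.4194 N (tension)
  F[1-3] = -1068.6496 N (compression)
  F[2-3] = +1283.3413 N (tension)
  F[2-4] = +457.8825 N (tension)
  F[3-4] = -1269.1657 N (compression)
  F[3-5] = -0.0000 N (compression)
  F[4-5] = +0.0000 N (tension)
  Rx@0 = -1095.6600 N
  Ry@0 = +1132.7587 N
  Ry@4 = +1183.6913 N

1667.092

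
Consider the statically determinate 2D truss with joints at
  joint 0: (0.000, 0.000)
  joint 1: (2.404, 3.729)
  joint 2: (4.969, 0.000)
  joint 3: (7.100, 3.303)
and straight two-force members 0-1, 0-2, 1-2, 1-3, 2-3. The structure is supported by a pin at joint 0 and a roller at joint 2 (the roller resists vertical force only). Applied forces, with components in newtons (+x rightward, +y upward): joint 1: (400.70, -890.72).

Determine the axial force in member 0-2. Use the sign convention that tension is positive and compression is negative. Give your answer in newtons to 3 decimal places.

503.258

N=4 nodes, M=5 members, R=3 reactions → 2N=8, M+R=8
member 0 (0-1): L=4.4367, (cx,cy)=(0.5418,0.8405)
member 1 (0-2): L=4.9690, (cx,cy)=(1.0000,0.0000)
member 2 (1-2): L=4.5260, (cx,cy)=(0.5667,-0.8239)
member 3 (1-3): L=4.7153, (cx,cy)=(0.9959,-0.0903)
member 4 (2-3): L=3.9308, (cx,cy)=(0.5421,0.8403)
solve A·x = −loads:
  F[0-1] = -189.2766 N (compression)
  F[0-2] = +503.2575 N (tension)
  F[1-2] = -888.0090 N (compression)
  F[1-3] = +0.0000 N (tension)
  F[2-3] = -0.0000 N (compression)
  Rx@0 = -400.7000 N
  Ry@0 = +159.0836 N
  Ry@2 = +731.6364 N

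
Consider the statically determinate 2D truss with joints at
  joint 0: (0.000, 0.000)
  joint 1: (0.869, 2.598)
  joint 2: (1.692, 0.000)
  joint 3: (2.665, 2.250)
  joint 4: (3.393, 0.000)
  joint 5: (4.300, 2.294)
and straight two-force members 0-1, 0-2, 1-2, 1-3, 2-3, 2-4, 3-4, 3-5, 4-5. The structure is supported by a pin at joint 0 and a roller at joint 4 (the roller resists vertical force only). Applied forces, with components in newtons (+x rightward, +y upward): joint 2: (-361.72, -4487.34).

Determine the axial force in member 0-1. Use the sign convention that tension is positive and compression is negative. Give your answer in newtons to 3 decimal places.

N=6 nodes, M=9 members, R=3 reactions → 2N=12, M+R=12
member 0 (0-1): L=2.7395, (cx,cy)=(0.3172,0.9484)
member 1 (0-2): L=1.6920, (cx,cy)=(1.0000,0.0000)
member 2 (1-2): L=2.7252, (cx,cy)=(0.3020,-0.9533)
member 3 (1-3): L=1.8294, (cx,cy)=(0.9817,-0.1902)
member 4 (2-3): L=2.4514, (cx,cy)=(0.3969,0.9179)
member 5 (2-4): L=1.7010, (cx,cy)=(1.0000,0.0000)
member 6 (3-4): L=2.3648, (cx,cy)=(0.3078,-0.9514)
member 7 (3-5): L=1.6356, (cx,cy)=(0.9996,0.0269)
member 8 (4-5): L=2.4668, (cx,cy)=(0.3677,0.9300)
solve A·x = −loads:
  F[0-1] = -2372.1319 N (compression)
  F[0-2] = +390.7515 N (tension)
  F[1-2] = +2677.0624 N (tension)
  F[1-3] = -1589.9543 N (compression)
  F[2-3] = +2108.4729 N (tension)
  F[2-4] = +724.0263 N (tension)
  F[3-4] = -2351.9351 N (compression)
  F[3-5] = +0.0000 N (tension)
  F[4-5] = -0.0000 N (compression)
  Rx@0 = +361.7200 N
  Ry@0 = +2249.6214 N
  Ry@4 = +2237.7186 N

-2372.132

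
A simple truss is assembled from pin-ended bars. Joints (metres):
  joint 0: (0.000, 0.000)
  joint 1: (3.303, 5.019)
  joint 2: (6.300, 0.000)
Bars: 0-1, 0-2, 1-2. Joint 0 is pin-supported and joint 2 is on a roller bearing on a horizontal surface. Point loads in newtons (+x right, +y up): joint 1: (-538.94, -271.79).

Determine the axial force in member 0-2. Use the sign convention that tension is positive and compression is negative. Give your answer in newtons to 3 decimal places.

-171.293

N=3 nodes, M=3 members, R=3 reactions → 2N=6, M+R=6
member 0 (0-1): L=6.0083, (cx,cy)=(0.5497,0.8353)
member 1 (0-2): L=6.3000, (cx,cy)=(1.0000,0.0000)
member 2 (1-2): L=5.8457, (cx,cy)=(0.5127,-0.8586)
solve A·x = −loads:
  F[0-1] = -668.7706 N (compression)
  F[0-2] = -171.2929 N (compression)
  F[1-2] = +334.1106 N (tension)
  Rx@0 = +538.9400 N
  Ry@0 = +558.6499 N
  Ry@2 = -286.8599 N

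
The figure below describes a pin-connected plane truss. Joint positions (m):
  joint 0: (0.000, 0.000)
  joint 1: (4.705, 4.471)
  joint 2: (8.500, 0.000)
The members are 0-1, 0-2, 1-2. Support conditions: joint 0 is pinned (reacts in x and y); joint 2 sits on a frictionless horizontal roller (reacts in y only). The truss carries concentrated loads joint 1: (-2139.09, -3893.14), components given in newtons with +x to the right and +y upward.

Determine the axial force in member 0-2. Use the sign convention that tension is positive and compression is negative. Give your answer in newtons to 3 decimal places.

N=3 nodes, M=3 members, R=3 reactions → 2N=6, M+R=6
member 0 (0-1): L=6.4905, (cx,cy)=(0.7249,0.6889)
member 1 (0-2): L=8.5000, (cx,cy)=(1.0000,0.0000)
member 2 (1-2): L=5.8645, (cx,cy)=(0.6471,-0.7624)
solve A·x = −loads:
  F[0-1] = -4156.6829 N (compression)
  F[0-2] = +874.1030 N (tension)
  F[1-2] = -1350.7615 N (compression)
  Rx@0 = +2139.0900 N
  Ry@0 = +2863.3338 N
  Ry@2 = +1029.8062 N

874.103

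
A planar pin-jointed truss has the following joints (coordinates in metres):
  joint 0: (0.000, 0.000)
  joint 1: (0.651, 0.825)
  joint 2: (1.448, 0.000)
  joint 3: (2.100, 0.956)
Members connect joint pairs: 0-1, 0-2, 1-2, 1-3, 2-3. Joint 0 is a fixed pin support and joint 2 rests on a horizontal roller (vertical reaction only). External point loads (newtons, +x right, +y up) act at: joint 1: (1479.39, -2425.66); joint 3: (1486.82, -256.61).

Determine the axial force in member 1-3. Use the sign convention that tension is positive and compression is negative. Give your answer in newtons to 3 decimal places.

N=4 nodes, M=5 members, R=3 reactions → 2N=8, M+R=8
member 0 (0-1): L=1.0509, (cx,cy)=(0.6195,0.7850)
member 1 (0-2): L=1.4480, (cx,cy)=(1.0000,0.0000)
member 2 (1-2): L=1.1471, (cx,cy)=(0.6948,-0.7192)
member 3 (1-3): L=1.4549, (cx,cy)=(0.9959,0.0900)
member 4 (2-3): L=1.1572, (cx,cy)=(0.5634,0.8262)
solve A·x = −loads:
  F[0-1] = +770.5978 N (tension)
  F[0-2] = +2488.8561 N (tension)
  F[1-2] = -3991.1892 N (compression)
  F[1-3] = +1778.2521 N (tension)
  F[2-3] = -504.4140 N (compression)
  Rx@0 = -2966.2100 N
  Ry@0 = -604.9416 N
  Ry@2 = +3287.2116 N

1778.252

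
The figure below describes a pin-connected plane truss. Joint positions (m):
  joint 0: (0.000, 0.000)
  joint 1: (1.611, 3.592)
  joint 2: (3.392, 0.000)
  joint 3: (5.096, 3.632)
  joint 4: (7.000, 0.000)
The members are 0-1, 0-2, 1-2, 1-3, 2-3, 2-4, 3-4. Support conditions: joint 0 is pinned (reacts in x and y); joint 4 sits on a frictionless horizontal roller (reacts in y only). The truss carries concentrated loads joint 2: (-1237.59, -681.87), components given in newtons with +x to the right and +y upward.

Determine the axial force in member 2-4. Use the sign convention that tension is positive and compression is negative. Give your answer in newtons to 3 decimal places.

173.213

N=5 nodes, M=7 members, R=3 reactions → 2N=10, M+R=10
member 0 (0-1): L=3.9367, (cx,cy)=(0.4092,0.9124)
member 1 (0-2): L=3.3920, (cx,cy)=(1.0000,0.0000)
member 2 (1-2): L=4.0093, (cx,cy)=(0.4442,-0.8959)
member 3 (1-3): L=3.4852, (cx,cy)=(0.9999,0.0115)
member 4 (2-3): L=4.0119, (cx,cy)=(0.4247,0.9053)
member 5 (2-4): L=3.6080, (cx,cy)=(1.0000,0.0000)
member 6 (3-4): L=4.1008, (cx,cy)=(0.4643,-0.8857)
solve A·x = −loads:
  F[0-1] = -385.1843 N (compression)
  F[0-2] = -1079.9635 N (compression)
  F[1-2] = +388.0570 N (tension)
  F[1-3] = -330.0302 N (compression)
  F[2-3] = +369.1559 N (tension)
  F[2-4] = +173.2130 N (tension)
  F[3-4] = -373.0638 N (compression)
  Rx@0 = +1237.5900 N
  Ry@0 = +351.4553 N
  Ry@4 = +330.4147 N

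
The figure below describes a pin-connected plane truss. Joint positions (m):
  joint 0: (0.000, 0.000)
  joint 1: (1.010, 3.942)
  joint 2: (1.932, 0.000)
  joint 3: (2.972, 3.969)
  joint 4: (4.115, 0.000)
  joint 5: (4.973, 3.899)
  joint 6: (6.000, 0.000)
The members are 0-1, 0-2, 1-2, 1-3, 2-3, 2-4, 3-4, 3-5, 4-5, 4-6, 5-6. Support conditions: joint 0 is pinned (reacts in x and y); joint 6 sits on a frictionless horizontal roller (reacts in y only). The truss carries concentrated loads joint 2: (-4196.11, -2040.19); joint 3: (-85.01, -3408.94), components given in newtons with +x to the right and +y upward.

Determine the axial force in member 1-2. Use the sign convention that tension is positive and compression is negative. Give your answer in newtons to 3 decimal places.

N=7 nodes, M=11 members, R=3 reactions → 2N=14, M+R=14
member 0 (0-1): L=4.0693, (cx,cy)=(0.2482,0.9687)
member 1 (0-2): L=1.9320, (cx,cy)=(1.0000,0.0000)
member 2 (1-2): L=4.0484, (cx,cy)=(0.2277,-0.9737)
member 3 (1-3): L=1.9622, (cx,cy)=(0.9999,0.0138)
member 4 (2-3): L=4.1030, (cx,cy)=(0.2535,0.9673)
member 5 (2-4): L=2.1830, (cx,cy)=(1.0000,0.0000)
member 6 (3-4): L=4.1303, (cx,cy)=(0.2767,-0.9609)
member 7 (3-5): L=2.0022, (cx,cy)=(0.9994,-0.0350)
member 8 (4-5): L=3.9923, (cx,cy)=(0.2149,0.9766)
member 9 (4-6): L=1.8850, (cx,cy)=(1.0000,0.0000)
member 10 (5-6): L=4.0320, (cx,cy)=(0.2547,-0.9670)
solve A·x = −loads:
  F[0-1] = -3261.9293 N (compression)
  F[0-2] = -3471.5158 N (compression)
  F[1-2] = +3223.3241 N (tension)
  F[1-3] = -1543.8462 N (compression)
  F[2-3] = -1135.5109 N (compression)
  F[2-4] = +1746.5119 N (tension)
  F[3-4] = -2342.3236 N (compression)
  F[3-5] = -1098.9806 N (compression)
  F[4-5] = +2304.7013 N (tension)
  F[4-6] = +602.9954 N (tension)
  F[5-6] = -2367.3518 N (compression)
  Rx@0 = +4281.1200 N
  Ry@0 = +3159.8613 N
  Ry@6 = +2289.2687 N

3223.324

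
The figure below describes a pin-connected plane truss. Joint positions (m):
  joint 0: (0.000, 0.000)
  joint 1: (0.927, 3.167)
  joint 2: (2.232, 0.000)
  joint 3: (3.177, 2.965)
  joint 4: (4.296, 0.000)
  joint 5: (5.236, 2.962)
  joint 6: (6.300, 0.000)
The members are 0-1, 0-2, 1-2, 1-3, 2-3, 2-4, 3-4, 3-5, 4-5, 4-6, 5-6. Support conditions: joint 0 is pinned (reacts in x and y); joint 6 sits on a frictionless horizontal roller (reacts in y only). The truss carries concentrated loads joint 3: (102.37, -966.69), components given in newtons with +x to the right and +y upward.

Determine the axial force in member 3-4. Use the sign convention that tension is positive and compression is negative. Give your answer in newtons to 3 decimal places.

-571.982

N=7 nodes, M=11 members, R=3 reactions → 2N=14, M+R=14
member 0 (0-1): L=3.2999, (cx,cy)=(0.2809,0.9597)
member 1 (0-2): L=2.2320, (cx,cy)=(1.0000,0.0000)
member 2 (1-2): L=3.4253, (cx,cy)=(0.3810,-0.9246)
member 3 (1-3): L=2.2590, (cx,cy)=(0.9960,-0.0894)
member 4 (2-3): L=3.1120, (cx,cy)=(0.3037,0.9528)
member 5 (2-4): L=2.0640, (cx,cy)=(1.0000,0.0000)
member 6 (3-4): L=3.1691, (cx,cy)=(0.3531,-0.9356)
member 7 (3-5): L=2.0590, (cx,cy)=(1.0000,-0.0015)
member 8 (4-5): L=3.1076, (cx,cy)=(0.3025,0.9532)
member 9 (4-6): L=2.0040, (cx,cy)=(1.0000,0.0000)
member 10 (5-6): L=3.1473, (cx,cy)=(0.3381,-0.9411)
solve A·x = −loads:
  F[0-1] = -449.1081 N (compression)
  F[0-2] = +228.5331 N (tension)
  F[1-2] = +496.8116 N (tension)
  F[1-3] = -316.7094 N (compression)
  F[2-3] = -482.1089 N (compression)
  F[2-4] = +564.2117 N (tension)
  F[3-4] = -571.9816 N (compression)
  F[3-5] = -362.2489 N (compression)
  F[4-5] = +561.4404 N (tension)
  F[4-6] = +192.4205 N (tension)
  F[5-6] = -569.1789 N (compression)
  Rx@0 = -102.3700 N
  Ry@0 = +431.0231 N
  Ry@6 = +535.6669 N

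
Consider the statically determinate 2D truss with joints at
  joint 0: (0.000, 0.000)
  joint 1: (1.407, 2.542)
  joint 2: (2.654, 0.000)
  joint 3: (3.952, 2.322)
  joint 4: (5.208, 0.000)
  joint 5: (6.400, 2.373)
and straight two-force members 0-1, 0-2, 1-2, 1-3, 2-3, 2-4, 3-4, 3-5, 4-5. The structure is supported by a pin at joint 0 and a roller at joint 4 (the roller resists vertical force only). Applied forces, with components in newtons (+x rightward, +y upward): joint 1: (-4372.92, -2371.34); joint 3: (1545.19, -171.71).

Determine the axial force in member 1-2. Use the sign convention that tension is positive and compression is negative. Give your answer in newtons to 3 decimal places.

723.700

N=6 nodes, M=9 members, R=3 reactions → 2N=12, M+R=12
member 0 (0-1): L=2.9054, (cx,cy)=(0.4843,0.8749)
member 1 (0-2): L=2.6540, (cx,cy)=(1.0000,0.0000)
member 2 (1-2): L=2.8314, (cx,cy)=(0.4404,-0.8978)
member 3 (1-3): L=2.5545, (cx,cy)=(0.9963,-0.0861)
member 4 (2-3): L=2.6602, (cx,cy)=(0.4879,0.8729)
member 5 (2-4): L=2.5540, (cx,cy)=(1.0000,0.0000)
member 6 (3-4): L=2.6399, (cx,cy)=(0.4758,-0.8796)
member 7 (3-5): L=2.4485, (cx,cy)=(0.9998,0.0208)
member 8 (4-5): L=2.6556, (cx,cy)=(0.4489,0.8936)
solve A·x = −loads:
  F[0-1] = -3677.5750 N (compression)
  F[0-2] = -1046.7950 N (compression)
  F[1-2] = +723.6999 N (tension)
  F[1-3] = +2281.7311 N (tension)
  F[2-3] = -744.3564 N (compression)
  F[2-4] = -364.8627 N (compression)
  F[3-4] = +766.8879 N (tension)
  F[3-5] = -0.0000 N (tension)
  F[4-5] = +0.0000 N (tension)
  Rx@0 = +2827.7300 N
  Ry@0 = +3217.5811 N
  Ry@4 = -674.5311 N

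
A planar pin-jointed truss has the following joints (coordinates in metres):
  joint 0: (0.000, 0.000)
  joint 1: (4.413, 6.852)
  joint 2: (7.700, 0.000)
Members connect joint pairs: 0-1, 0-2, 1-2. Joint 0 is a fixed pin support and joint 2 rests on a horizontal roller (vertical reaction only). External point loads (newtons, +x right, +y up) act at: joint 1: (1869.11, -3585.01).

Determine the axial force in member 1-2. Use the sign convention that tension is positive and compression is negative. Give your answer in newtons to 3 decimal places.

N=3 nodes, M=3 members, R=3 reactions → 2N=6, M+R=6
member 0 (0-1): L=8.1501, (cx,cy)=(0.5415,0.8407)
member 1 (0-2): L=7.7000, (cx,cy)=(1.0000,0.0000)
member 2 (1-2): L=7.5996, (cx,cy)=(0.4325,-0.9016)
solve A·x = −loads:
  F[0-1] = +158.0601 N (tension)
  F[0-2] = +1783.5261 N (tension)
  F[1-2] = -4123.5552 N (compression)
  Rx@0 = -1869.1100 N
  Ry@0 = -132.8849 N
  Ry@2 = +3717.8949 N

-4123.555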